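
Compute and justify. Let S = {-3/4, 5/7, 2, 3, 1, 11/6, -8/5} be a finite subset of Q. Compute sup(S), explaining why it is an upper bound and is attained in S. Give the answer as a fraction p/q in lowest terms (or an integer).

S is finite, so sup(S) = max(S).
Sorted decreasing:
3, 2, 11/6, 1, 5/7, -3/4, -8/5
The extremum is 3.
For every x in S, x <= 3. And 3 is in S, so it is attained.
Therefore sup(S) = 3.

3


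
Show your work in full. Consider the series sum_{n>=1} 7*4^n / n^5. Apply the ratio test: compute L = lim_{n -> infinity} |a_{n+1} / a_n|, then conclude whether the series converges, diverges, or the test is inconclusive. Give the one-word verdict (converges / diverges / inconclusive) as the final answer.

Let a_n denote the general term. Form the ratio a_{n+1}/a_n and simplify:
a_{n+1}/a_n = 4*n^5/(n + 1)^5
Take the limit as n -> infinity: L = 4.
Since L = 4 > 1 (or L = infinity), the ratio test implies the series diverges.

diverges


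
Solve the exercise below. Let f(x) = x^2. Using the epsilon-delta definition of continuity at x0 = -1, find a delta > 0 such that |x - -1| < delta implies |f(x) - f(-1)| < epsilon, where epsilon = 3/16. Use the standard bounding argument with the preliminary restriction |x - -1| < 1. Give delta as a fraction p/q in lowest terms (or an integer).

Factor: |x^2 - (-1)^2| = |x - -1| * |x + -1|.
Impose |x - -1| < 1 first. Then |x + -1| = |(x - -1) + 2*(-1)| <= |x - -1| + 2*|-1| < 1 + 2 = 3.
So |x^2 - (-1)^2| < delta * 3.
We need delta * 3 <= 3/16, i.e. delta <= 3/16/3 = 1/16.
Since 1/16 < 1, this is tighter than 1; take delta = 1/16.
So delta = 1/16 works.

1/16


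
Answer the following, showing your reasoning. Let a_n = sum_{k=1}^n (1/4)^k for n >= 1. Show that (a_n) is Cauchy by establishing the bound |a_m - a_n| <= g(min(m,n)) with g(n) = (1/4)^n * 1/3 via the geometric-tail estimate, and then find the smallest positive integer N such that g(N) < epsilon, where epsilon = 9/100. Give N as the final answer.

For m > n >= 1: |a_m - a_n| = sum_{k=n+1}^m (1/4)^k < sum_{k=n+1}^infinity (1/4)^k = (1/4)^(n+1) / (1 - 1/4) = (1/4)^n * (1/4) * (4/3) = (1/4)^n * 1/3.
So g(n) = (1/4)^n / 3. Since g(n) -> 0, (a_n) is Cauchy.
Now solve g(N) < 9/100: (1/4)^N / 3 < 9/100 <=> 4^N > 1 / (3 * 9/100) = 100/27.
Check powers of 4: 4^0 = 1 <= 100/27, 4^1 = 4 > 100/27.
So the smallest such N is 1. Check: g(1) = 1/(3 * 4) = 1/12 < 9/100.

1


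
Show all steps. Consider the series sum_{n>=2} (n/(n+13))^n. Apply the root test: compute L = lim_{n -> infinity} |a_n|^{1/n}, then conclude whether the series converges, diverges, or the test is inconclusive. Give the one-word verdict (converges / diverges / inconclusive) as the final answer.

Let a_n denote the general term. Form |a_n|^(1/n) and simplify:
|a_n|^(1/n) = n/(n + 13)
Take the limit as n -> infinity: L = 1.
Since L = 1, the root test is inconclusive. (In fact a_n = (n/(n+13))^n -> e^(-13) != 0, so the nth-term test shows divergence; but the root test itself gives no conclusion.)

inconclusive


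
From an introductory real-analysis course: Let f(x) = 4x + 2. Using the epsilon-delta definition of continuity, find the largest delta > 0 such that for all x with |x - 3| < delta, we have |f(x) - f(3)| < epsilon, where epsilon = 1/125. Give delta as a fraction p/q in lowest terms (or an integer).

We compute f(3) = 4*(3) + 2 = 14.
|f(x) - f(3)| = |4x + 2 - (14)| = |4(x - 3)| = 4|x - 3|.
We need 4|x - 3| < 1/125, i.e. |x - 3| < 1/125 / 4 = 1/500.
So any delta <= 1/500 works. Conversely, if delta > 1/500, then x = 3 + 1/500 satisfies |x - 3| = 1/500 < delta but |f(x) - f(3)| = 4 * 1/500 = 1/125, which is not < 1/125; so no larger delta works.
Hence the largest such delta is 1/500.

1/500


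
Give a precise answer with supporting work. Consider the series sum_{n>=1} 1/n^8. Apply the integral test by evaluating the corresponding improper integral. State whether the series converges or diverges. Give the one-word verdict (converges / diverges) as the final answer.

Let f(x) = x^(-8). Then f is positive, continuous, and decreasing on [1, infinity), so the integral test applies.
Compute the improper integral int_{1}^infinity f(x) dx:
  antiderivative F(x) = -1/(7*x^7).
  As x -> infinity, F(x) -> 0 (since p = 8 > 1).
  So int = F(infinity) - F(1) = 0 - (-1/7) = 1/7.
  Finite, so by the integral test, the series converges.

converges


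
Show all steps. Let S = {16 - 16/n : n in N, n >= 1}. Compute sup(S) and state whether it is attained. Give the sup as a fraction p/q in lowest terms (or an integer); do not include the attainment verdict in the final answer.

Analysis:
- Values: 0, 8, 32/3, 12, ... strictly increasing.
- Minimum is 0 (n=1); inf = 0 (attained).
- 16 - 16/n -> 16 from below; sup = 16, not attained.
Conclusion: sup(S) = 16, not attained in S.

16


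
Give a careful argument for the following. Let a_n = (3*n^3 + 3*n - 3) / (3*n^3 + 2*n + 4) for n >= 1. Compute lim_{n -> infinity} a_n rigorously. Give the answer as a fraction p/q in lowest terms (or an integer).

Divide numerator and denominator by n^3, the highest power:
numerator / n^3 = 3 + 3/n^2 - 3/n^3
denominator / n^3 = 3 + 2/n^2 + 4/n^3
As n -> infinity, all terms of the form c/n^k (k >= 1) tend to 0.
So numerator / n^3 -> 3 and denominator / n^3 -> 3.
Therefore lim a_n = 1.

1


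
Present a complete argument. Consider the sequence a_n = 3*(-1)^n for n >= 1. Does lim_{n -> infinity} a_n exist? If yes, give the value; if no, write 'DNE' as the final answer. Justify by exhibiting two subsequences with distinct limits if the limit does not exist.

Examine the behaviour of a_n along subsequences.
Even-n subsequence a_{2k} = 3 -> 3. Odd-n subsequence a_{2k+1} = -3 -> -3.
Since these two subsequential limits are 3 and -3, distinct, the full sequence cannot converge (a convergent sequence has all subsequences tending to the same limit). So lim a_n does not exist.

DNE


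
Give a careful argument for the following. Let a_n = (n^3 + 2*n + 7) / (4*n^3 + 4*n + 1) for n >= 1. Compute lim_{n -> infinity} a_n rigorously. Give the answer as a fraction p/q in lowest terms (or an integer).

Divide numerator and denominator by n^3, the highest power:
numerator / n^3 = 1 + 2/n^2 + 7/n^3
denominator / n^3 = 4 + 4/n^2 + n^(-3)
As n -> infinity, all terms of the form c/n^k (k >= 1) tend to 0.
So numerator / n^3 -> 1 and denominator / n^3 -> 4.
Therefore lim a_n = 1/4.

1/4


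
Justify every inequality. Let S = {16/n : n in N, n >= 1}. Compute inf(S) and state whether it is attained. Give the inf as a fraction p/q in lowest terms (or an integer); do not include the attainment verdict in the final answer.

Analysis:
- Values: 16, 8, 16/3, 4, ... strictly decreasing.
- The maximum is 16 (n=1); sup = 16 (attained).
- The set is bounded below by 0; 16/n -> 0 so 0 is the greatest lower bound.
- 0 is not in the set, so inf = 0 is not attained.
Conclusion: inf(S) = 0, not attained in S.

0


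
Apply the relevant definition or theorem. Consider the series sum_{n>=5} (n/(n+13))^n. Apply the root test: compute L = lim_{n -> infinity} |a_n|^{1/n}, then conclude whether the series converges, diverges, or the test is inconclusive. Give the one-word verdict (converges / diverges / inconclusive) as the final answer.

Let a_n denote the general term. Form |a_n|^(1/n) and simplify:
|a_n|^(1/n) = n/(n + 13)
Take the limit as n -> infinity: L = 1.
Since L = 1, the root test is inconclusive. (In fact a_n = (n/(n+13))^n -> e^(-13) != 0, so the nth-term test shows divergence; but the root test itself gives no conclusion.)

inconclusive


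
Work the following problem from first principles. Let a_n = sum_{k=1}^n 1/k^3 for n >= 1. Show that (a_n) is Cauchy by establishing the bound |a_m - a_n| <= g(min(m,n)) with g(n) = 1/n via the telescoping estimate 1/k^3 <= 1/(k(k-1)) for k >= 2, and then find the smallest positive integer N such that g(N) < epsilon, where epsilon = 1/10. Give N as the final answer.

For m > n >= 1: |a_m - a_n| = sum_{k=n+1}^m 1/k^3.
Use 1/k^3 <= 1/(k(k-1)) = 1/(k-1) - 1/k for k >= 2 (which holds since k^3 >= k^2 >= k(k-1) for k >= 2):
sum_{k=n+1}^m 1/k^3 <= sum_{k=n+1}^m (1/(k-1) - 1/k) = 1/n - 1/m <= 1/n.
By symmetry the same bound holds with n,m swapped, so |a_m - a_n| <= 1/min(m,n) = g(min(m,n)). Since g(n) -> 0, (a_n) is Cauchy.
Now solve g(N) < 1/10: 1/N < 1/10 <=> N > 1/(1/10) = 10.
The smallest integer strictly greater than 10 is N = 11.
Check: g(11) = 1/11 < 1/10; g(10) = 1/10 >= 1/10. So N = 11.

11


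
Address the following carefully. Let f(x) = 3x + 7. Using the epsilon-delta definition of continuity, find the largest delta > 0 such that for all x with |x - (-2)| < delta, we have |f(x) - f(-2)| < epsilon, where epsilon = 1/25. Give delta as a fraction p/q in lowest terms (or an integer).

We compute f(-2) = 3*(-2) + 7 = 1.
|f(x) - f(-2)| = |3x + 7 - (1)| = |3(x - (-2))| = 3|x - (-2)|.
We need 3|x - (-2)| < 1/25, i.e. |x - (-2)| < 1/25 / 3 = 1/75.
So any delta <= 1/75 works. Conversely, if delta > 1/75, then x = -2 + 1/75 satisfies |x - (-2)| = 1/75 < delta but |f(x) - f(-2)| = 3 * 1/75 = 1/25, which is not < 1/25; so no larger delta works.
Hence the largest such delta is 1/75.

1/75


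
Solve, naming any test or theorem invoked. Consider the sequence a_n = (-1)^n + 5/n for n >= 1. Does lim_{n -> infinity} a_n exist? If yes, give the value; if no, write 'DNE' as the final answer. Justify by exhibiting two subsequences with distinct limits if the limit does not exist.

Examine the behaviour of a_n along subsequences.
a_{2k} = 1 + 5/(2k) -> 1. a_{2k+1} = -1 + 5/(2k+1) -> -1.
Since these two subsequential limits are 1 and -1, distinct, the full sequence cannot converge (a convergent sequence has all subsequences tending to the same limit). So lim a_n does not exist.

DNE


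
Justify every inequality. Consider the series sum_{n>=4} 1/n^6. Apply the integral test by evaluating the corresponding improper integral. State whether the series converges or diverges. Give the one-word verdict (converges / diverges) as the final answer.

Let f(x) = x^(-6). Then f is positive, continuous, and decreasing on [4, infinity), so the integral test applies.
Compute the improper integral int_{4}^infinity f(x) dx:
  antiderivative F(x) = -1/(5*x^5).
  As x -> infinity, F(x) -> 0 (since p = 6 > 1).
  So int = F(infinity) - F(4) = 0 - (-1/5120) = 1/5120.
  Finite, so by the integral test, the series converges.

converges


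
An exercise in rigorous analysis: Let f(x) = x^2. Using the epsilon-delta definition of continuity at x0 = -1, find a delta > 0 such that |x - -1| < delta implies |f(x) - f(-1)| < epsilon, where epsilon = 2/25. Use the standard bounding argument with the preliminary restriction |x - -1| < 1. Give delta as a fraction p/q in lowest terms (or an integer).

Factor: |x^2 - (-1)^2| = |x - -1| * |x + -1|.
Impose |x - -1| < 1 first. Then |x + -1| = |(x - -1) + 2*(-1)| <= |x - -1| + 2*|-1| < 1 + 2 = 3.
So |x^2 - (-1)^2| < delta * 3.
We need delta * 3 <= 2/25, i.e. delta <= 2/25/3 = 2/75.
Since 2/75 < 1, this is tighter than 1; take delta = 2/75.
So delta = 2/75 works.

2/75


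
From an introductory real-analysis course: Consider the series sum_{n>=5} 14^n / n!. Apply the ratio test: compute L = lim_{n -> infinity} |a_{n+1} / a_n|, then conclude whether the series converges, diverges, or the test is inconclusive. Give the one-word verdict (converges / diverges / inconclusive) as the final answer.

Let a_n denote the general term. Form the ratio a_{n+1}/a_n and simplify:
a_{n+1}/a_n = 14/(n + 1)
Take the limit as n -> infinity: L = 0.
Since L = 0 < 1, the ratio test implies the series converges.

converges


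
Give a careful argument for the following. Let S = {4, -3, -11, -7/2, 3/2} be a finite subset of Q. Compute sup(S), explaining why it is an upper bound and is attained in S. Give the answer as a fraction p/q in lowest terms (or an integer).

S is finite, so sup(S) = max(S).
Sorted decreasing:
4, 3/2, -3, -7/2, -11
The extremum is 4.
For every x in S, x <= 4. And 4 is in S, so it is attained.
Therefore sup(S) = 4.

4


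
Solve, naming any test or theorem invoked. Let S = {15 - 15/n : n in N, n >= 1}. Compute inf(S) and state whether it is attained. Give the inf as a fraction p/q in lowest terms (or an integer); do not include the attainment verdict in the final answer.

Analysis:
- Values: 0, 15/2, 10, 45/4, ... strictly increasing.
- Minimum is 0 (n=1); inf = 0 (attained).
- 15 - 15/n -> 15 from below; sup = 15, not attained.
Conclusion: inf(S) = 0, attained in S.

0


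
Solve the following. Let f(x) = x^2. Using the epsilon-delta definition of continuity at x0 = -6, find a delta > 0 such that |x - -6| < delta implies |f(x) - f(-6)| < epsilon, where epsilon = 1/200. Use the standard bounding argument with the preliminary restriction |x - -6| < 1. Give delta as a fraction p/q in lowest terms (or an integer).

Factor: |x^2 - (-6)^2| = |x - -6| * |x + -6|.
Impose |x - -6| < 1 first. Then |x + -6| = |(x - -6) + 2*(-6)| <= |x - -6| + 2*|-6| < 1 + 12 = 13.
So |x^2 - (-6)^2| < delta * 13.
We need delta * 13 <= 1/200, i.e. delta <= 1/200/13 = 1/2600.
Since 1/2600 < 1, this is tighter than 1; take delta = 1/2600.
So delta = 1/2600 works.

1/2600


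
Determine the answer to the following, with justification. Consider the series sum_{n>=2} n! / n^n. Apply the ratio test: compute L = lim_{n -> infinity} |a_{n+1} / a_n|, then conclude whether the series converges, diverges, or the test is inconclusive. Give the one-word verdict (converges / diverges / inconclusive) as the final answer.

Let a_n denote the general term. Form the ratio a_{n+1}/a_n and simplify:
a_{n+1}/a_n = (n/(n + 1))^n
Take the limit as n -> infinity: L = exp(-1).
Since L = exp(-1) < 1, the ratio test implies the series converges.

converges


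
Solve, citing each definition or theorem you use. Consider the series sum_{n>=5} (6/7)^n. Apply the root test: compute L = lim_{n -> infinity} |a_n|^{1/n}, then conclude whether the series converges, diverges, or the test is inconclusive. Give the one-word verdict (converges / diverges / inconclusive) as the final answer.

Let a_n denote the general term. Form |a_n|^(1/n) and simplify:
|a_n|^(1/n) = 6/7
Take the limit as n -> infinity: L = 6/7.
Since L = 6/7 < 1, the root test implies convergence.

converges


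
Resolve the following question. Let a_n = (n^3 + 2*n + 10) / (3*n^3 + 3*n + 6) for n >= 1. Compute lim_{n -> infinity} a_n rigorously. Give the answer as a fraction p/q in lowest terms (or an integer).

Divide numerator and denominator by n^3, the highest power:
numerator / n^3 = 1 + 2/n^2 + 10/n^3
denominator / n^3 = 3 + 3/n^2 + 6/n^3
As n -> infinity, all terms of the form c/n^k (k >= 1) tend to 0.
So numerator / n^3 -> 1 and denominator / n^3 -> 3.
Therefore lim a_n = 1/3.

1/3


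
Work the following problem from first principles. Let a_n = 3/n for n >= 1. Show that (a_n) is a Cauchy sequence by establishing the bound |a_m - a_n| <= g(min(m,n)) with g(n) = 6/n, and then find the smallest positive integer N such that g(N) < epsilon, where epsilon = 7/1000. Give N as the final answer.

For any m, n >= 1, by the triangle inequality:
|a_m - a_n| = |3/m - 3/n| <= 3*1/m + 3*1/n <= 6/min(m,n).
So g(n) = 6/n bounds the Cauchy difference. Since g(n) -> 0, (a_n) is Cauchy.
Now solve g(N) < 7/1000: 6/N < 7/1000 <=> N > 6 / (7/1000) = 6000/7.
The smallest integer strictly greater than 6000/7 is N = 858.
Check: g(858) = 6/858 = 1/143 < 7/1000; g(857) = 6/857 >= 7/1000. So N = 858.

858


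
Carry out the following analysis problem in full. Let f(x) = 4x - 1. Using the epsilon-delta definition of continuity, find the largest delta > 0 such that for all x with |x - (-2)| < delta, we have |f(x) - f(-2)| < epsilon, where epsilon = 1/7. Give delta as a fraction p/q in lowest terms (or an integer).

We compute f(-2) = 4*(-2) - 1 = -9.
|f(x) - f(-2)| = |4x - 1 - (-9)| = |4(x - (-2))| = 4|x - (-2)|.
We need 4|x - (-2)| < 1/7, i.e. |x - (-2)| < 1/7 / 4 = 1/28.
So any delta <= 1/28 works. Conversely, if delta > 1/28, then x = -2 + 1/28 satisfies |x - (-2)| = 1/28 < delta but |f(x) - f(-2)| = 4 * 1/28 = 1/7, which is not < 1/7; so no larger delta works.
Hence the largest such delta is 1/28.

1/28


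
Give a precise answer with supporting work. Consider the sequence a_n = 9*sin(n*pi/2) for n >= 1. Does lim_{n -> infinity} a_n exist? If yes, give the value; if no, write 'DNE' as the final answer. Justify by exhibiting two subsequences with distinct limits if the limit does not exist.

Examine the behaviour of a_n along subsequences.
a_{4k+1} = 9*sin(pi/2 + 2k*pi) = 9 -> 9. a_{4k+3} = 9*sin(3pi/2 + 2k*pi) = -9 -> -9.
Since these two subsequential limits are 9 and -9, distinct, the full sequence cannot converge (a convergent sequence has all subsequences tending to the same limit). So lim a_n does not exist.

DNE


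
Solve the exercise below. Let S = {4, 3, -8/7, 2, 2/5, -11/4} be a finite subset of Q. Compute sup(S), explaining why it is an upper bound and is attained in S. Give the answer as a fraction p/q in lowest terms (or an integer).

S is finite, so sup(S) = max(S).
Sorted decreasing:
4, 3, 2, 2/5, -8/7, -11/4
The extremum is 4.
For every x in S, x <= 4. And 4 is in S, so it is attained.
Therefore sup(S) = 4.

4


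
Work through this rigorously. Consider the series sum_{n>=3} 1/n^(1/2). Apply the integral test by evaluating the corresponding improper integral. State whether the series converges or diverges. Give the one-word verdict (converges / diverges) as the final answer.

Let f(x) = 1/sqrt(x). Then f is positive, continuous, and decreasing on [3, infinity), so the integral test applies.
Compute the improper integral int_{3}^infinity f(x) dx:
  antiderivative F(x) = 2*sqrt(x).
  As x -> infinity, F(x) -> infinity (since p = 1/2 < 1).
  So the integral diverges. By the integral test, the series diverges.

diverges


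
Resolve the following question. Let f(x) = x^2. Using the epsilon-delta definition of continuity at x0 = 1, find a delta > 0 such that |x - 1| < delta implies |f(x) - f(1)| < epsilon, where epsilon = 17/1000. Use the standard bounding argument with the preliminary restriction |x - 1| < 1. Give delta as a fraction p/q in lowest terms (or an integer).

Factor: |x^2 - (1)^2| = |x - 1| * |x + 1|.
Impose |x - 1| < 1 first. Then |x + 1| = |(x - 1) + 2*(1)| <= |x - 1| + 2*|1| < 1 + 2 = 3.
So |x^2 - (1)^2| < delta * 3.
We need delta * 3 <= 17/1000, i.e. delta <= 17/1000/3 = 17/3000.
Since 17/3000 < 1, this is tighter than 1; take delta = 17/3000.
So delta = 17/3000 works.

17/3000


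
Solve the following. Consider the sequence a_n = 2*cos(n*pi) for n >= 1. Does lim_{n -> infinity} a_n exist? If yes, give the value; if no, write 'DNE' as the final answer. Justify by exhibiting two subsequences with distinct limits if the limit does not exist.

Examine the behaviour of a_n along subsequences.
cos(n*pi) = (-1)^n, so a_n = 2*(-1)^n. a_{2k} = 2 -> 2. a_{2k+1} = -2 -> -2.
Since these two subsequential limits are 2 and -2, distinct, the full sequence cannot converge (a convergent sequence has all subsequences tending to the same limit). So lim a_n does not exist.

DNE


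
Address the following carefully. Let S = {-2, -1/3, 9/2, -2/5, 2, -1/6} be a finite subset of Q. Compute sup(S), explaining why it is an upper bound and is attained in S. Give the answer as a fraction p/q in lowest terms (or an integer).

S is finite, so sup(S) = max(S).
Sorted decreasing:
9/2, 2, -1/6, -1/3, -2/5, -2
The extremum is 9/2.
For every x in S, x <= 9/2. And 9/2 is in S, so it is attained.
Therefore sup(S) = 9/2.

9/2


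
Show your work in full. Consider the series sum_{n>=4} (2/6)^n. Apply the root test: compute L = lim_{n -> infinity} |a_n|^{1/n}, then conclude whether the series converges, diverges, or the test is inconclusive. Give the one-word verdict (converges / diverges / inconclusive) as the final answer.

Let a_n denote the general term. Form |a_n|^(1/n) and simplify:
|a_n|^(1/n) = 1/3
Take the limit as n -> infinity: L = 1/3.
Since L = 1/3 < 1, the root test implies convergence.

converges


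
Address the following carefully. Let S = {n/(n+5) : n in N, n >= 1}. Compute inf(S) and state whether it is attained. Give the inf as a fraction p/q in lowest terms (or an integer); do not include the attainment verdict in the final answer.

Analysis:
- Values: 1/6, 2/7, 3/8, 4/9, ... strictly increasing.
- Minimum is 1/6 (n=1); inf = 1/6 (attained).
- n/(n+5) = 1 - 5/(n+5) -> 1 from below as n -> infinity, and never equals 1.
- So sup = 1 (not attained).
Conclusion: inf(S) = 1/6, attained in S.

1/6


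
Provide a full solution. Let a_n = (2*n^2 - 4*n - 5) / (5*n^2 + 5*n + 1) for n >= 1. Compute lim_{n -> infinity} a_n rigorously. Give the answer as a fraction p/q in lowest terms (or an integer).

Divide numerator and denominator by n^2, the highest power:
numerator / n^2 = 2 - 4/n - 5/n^2
denominator / n^2 = 5 + 5/n + n^(-2)
As n -> infinity, all terms of the form c/n^k (k >= 1) tend to 0.
So numerator / n^2 -> 2 and denominator / n^2 -> 5.
Therefore lim a_n = 2/5.

2/5


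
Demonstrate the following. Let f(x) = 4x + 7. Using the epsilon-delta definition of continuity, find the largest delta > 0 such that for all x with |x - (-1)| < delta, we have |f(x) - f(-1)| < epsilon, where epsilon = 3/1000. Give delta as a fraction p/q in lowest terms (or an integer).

We compute f(-1) = 4*(-1) + 7 = 3.
|f(x) - f(-1)| = |4x + 7 - (3)| = |4(x - (-1))| = 4|x - (-1)|.
We need 4|x - (-1)| < 3/1000, i.e. |x - (-1)| < 3/1000 / 4 = 3/4000.
So any delta <= 3/4000 works. Conversely, if delta > 3/4000, then x = -1 + 3/4000 satisfies |x - (-1)| = 3/4000 < delta but |f(x) - f(-1)| = 4 * 3/4000 = 3/1000, which is not < 3/1000; so no larger delta works.
Hence the largest such delta is 3/4000.

3/4000


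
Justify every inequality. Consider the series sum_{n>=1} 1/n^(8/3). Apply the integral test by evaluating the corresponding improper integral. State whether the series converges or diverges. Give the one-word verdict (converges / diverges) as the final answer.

Let f(x) = x^(-8/3). Then f is positive, continuous, and decreasing on [1, infinity), so the integral test applies.
Compute the improper integral int_{1}^infinity f(x) dx:
  antiderivative F(x) = -3/(5*x^(5/3)).
  As x -> infinity, F(x) -> 0 (since p = 8/3 > 1).
  So int = F(infinity) - F(1) = 0 - (-3/5) = 3/5.
  Finite, so by the integral test, the series converges.

converges


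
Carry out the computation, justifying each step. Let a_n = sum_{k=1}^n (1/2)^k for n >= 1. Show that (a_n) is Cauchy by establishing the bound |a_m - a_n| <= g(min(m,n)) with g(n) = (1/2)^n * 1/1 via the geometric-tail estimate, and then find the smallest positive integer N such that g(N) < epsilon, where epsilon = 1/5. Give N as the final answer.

For m > n >= 1: |a_m - a_n| = sum_{k=n+1}^m (1/2)^k < sum_{k=n+1}^infinity (1/2)^k = (1/2)^(n+1) / (1 - 1/2) = (1/2)^n * (1/2) * (2/1) = (1/2)^n * 1/1.
So g(n) = (1/2)^n / 1. Since g(n) -> 0, (a_n) is Cauchy.
Now solve g(N) < 1/5: (1/2)^N / 1 < 1/5 <=> 2^N > 1 / (1 * 1/5) = 5.
Check powers of 2: 2^2 = 4 <= 5, 2^3 = 8 > 5.
So the smallest such N is 3. Check: g(3) = 1/(1 * 8) = 1/8 < 1/5.

3


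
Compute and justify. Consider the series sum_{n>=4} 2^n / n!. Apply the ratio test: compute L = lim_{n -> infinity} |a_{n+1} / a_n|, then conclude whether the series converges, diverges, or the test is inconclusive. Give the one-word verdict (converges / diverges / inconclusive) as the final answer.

Let a_n denote the general term. Form the ratio a_{n+1}/a_n and simplify:
a_{n+1}/a_n = 2/(n + 1)
Take the limit as n -> infinity: L = 0.
Since L = 0 < 1, the ratio test implies the series converges.

converges


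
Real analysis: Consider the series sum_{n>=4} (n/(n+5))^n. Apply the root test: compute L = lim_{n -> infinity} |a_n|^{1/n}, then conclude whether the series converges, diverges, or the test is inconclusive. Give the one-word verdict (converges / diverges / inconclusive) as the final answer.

Let a_n denote the general term. Form |a_n|^(1/n) and simplify:
|a_n|^(1/n) = n/(n + 5)
Take the limit as n -> infinity: L = 1.
Since L = 1, the root test is inconclusive. (In fact a_n = (n/(n+5))^n -> e^(-5) != 0, so the nth-term test shows divergence; but the root test itself gives no conclusion.)

inconclusive


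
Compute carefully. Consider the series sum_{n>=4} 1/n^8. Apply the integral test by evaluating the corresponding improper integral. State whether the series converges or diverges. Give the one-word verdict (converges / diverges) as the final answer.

Let f(x) = x^(-8). Then f is positive, continuous, and decreasing on [4, infinity), so the integral test applies.
Compute the improper integral int_{4}^infinity f(x) dx:
  antiderivative F(x) = -1/(7*x^7).
  As x -> infinity, F(x) -> 0 (since p = 8 > 1).
  So int = F(infinity) - F(4) = 0 - (-1/114688) = 1/114688.
  Finite, so by the integral test, the series converges.

converges


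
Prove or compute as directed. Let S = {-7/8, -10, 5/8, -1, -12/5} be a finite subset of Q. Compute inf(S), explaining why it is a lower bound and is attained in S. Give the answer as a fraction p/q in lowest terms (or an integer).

S is finite, so inf(S) = min(S).
Sorted increasing:
-10, -12/5, -1, -7/8, 5/8
The extremum is -10.
For every x in S, x >= -10. And -10 is in S, so it is attained.
Therefore inf(S) = -10.

-10


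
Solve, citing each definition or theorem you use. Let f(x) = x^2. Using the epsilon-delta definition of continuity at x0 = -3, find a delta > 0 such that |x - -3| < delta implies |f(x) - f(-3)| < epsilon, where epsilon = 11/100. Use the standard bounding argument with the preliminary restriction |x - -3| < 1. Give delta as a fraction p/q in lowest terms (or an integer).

Factor: |x^2 - (-3)^2| = |x - -3| * |x + -3|.
Impose |x - -3| < 1 first. Then |x + -3| = |(x - -3) + 2*(-3)| <= |x - -3| + 2*|-3| < 1 + 6 = 7.
So |x^2 - (-3)^2| < delta * 7.
We need delta * 7 <= 11/100, i.e. delta <= 11/100/7 = 11/700.
Since 11/700 < 1, this is tighter than 1; take delta = 11/700.
So delta = 11/700 works.

11/700


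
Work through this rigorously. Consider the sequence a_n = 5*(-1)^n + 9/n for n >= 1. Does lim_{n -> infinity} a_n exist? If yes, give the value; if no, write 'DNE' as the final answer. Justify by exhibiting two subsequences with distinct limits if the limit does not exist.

Examine the behaviour of a_n along subsequences.
a_{2k} = 5 + 9/(2k) -> 5. a_{2k+1} = -5 + 9/(2k+1) -> -5.
Since these two subsequential limits are 5 and -5, distinct, the full sequence cannot converge (a convergent sequence has all subsequences tending to the same limit). So lim a_n does not exist.

DNE


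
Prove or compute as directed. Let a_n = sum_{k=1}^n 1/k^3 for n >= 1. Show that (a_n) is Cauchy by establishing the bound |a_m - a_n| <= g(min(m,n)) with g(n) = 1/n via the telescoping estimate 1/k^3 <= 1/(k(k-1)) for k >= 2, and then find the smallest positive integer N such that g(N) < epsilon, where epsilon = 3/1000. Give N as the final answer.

For m > n >= 1: |a_m - a_n| = sum_{k=n+1}^m 1/k^3.
Use 1/k^3 <= 1/(k(k-1)) = 1/(k-1) - 1/k for k >= 2 (which holds since k^3 >= k^2 >= k(k-1) for k >= 2):
sum_{k=n+1}^m 1/k^3 <= sum_{k=n+1}^m (1/(k-1) - 1/k) = 1/n - 1/m <= 1/n.
By symmetry the same bound holds with n,m swapped, so |a_m - a_n| <= 1/min(m,n) = g(min(m,n)). Since g(n) -> 0, (a_n) is Cauchy.
Now solve g(N) < 3/1000: 1/N < 3/1000 <=> N > 1/(3/1000) = 1000/3.
The smallest integer strictly greater than 1000/3 is N = 334.
Check: g(334) = 1/334 < 3/1000; g(333) = 1/333 >= 3/1000. So N = 334.

334


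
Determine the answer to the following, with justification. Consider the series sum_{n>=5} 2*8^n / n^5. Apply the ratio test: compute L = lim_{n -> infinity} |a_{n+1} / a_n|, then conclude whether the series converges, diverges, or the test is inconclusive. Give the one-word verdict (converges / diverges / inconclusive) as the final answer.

Let a_n denote the general term. Form the ratio a_{n+1}/a_n and simplify:
a_{n+1}/a_n = 8*n^5/(n + 1)^5
Take the limit as n -> infinity: L = 8.
Since L = 8 > 1 (or L = infinity), the ratio test implies the series diverges.

diverges


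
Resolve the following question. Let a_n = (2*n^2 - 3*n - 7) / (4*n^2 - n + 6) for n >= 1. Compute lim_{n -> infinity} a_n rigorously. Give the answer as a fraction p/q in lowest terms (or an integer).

Divide numerator and denominator by n^2, the highest power:
numerator / n^2 = 2 - 3/n - 7/n^2
denominator / n^2 = 4 - 1/n + 6/n^2
As n -> infinity, all terms of the form c/n^k (k >= 1) tend to 0.
So numerator / n^2 -> 2 and denominator / n^2 -> 4.
Therefore lim a_n = 1/2.

1/2


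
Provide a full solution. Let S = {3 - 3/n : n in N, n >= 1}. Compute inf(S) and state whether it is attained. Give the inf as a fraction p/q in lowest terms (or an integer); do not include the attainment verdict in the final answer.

Analysis:
- Values: 0, 3/2, 2, 9/4, ... strictly increasing.
- Minimum is 0 (n=1); inf = 0 (attained).
- 3 - 3/n -> 3 from below; sup = 3, not attained.
Conclusion: inf(S) = 0, attained in S.

0


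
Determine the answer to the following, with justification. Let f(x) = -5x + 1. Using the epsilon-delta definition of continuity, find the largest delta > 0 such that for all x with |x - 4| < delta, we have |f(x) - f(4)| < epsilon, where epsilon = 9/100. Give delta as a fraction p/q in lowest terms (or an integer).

We compute f(4) = -5*(4) + 1 = -19.
|f(x) - f(4)| = |-5x + 1 - (-19)| = |-5(x - 4)| = 5|x - 4|.
We need 5|x - 4| < 9/100, i.e. |x - 4| < 9/100 / 5 = 9/500.
So any delta <= 9/500 works. Conversely, if delta > 9/500, then x = 4 + 9/500 satisfies |x - 4| = 9/500 < delta but |f(x) - f(4)| = 5 * 9/500 = 9/100, which is not < 9/100; so no larger delta works.
Hence the largest such delta is 9/500.

9/500


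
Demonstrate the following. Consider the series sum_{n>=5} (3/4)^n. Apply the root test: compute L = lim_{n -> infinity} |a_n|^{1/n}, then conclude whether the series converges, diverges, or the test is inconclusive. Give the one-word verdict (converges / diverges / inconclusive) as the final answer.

Let a_n denote the general term. Form |a_n|^(1/n) and simplify:
|a_n|^(1/n) = 3/4
Take the limit as n -> infinity: L = 3/4.
Since L = 3/4 < 1, the root test implies convergence.

converges


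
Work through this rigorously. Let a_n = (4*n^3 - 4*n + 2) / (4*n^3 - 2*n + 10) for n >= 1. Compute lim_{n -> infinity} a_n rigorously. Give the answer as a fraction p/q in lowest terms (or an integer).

Divide numerator and denominator by n^3, the highest power:
numerator / n^3 = 4 - 4/n^2 + 2/n^3
denominator / n^3 = 4 - 2/n^2 + 10/n^3
As n -> infinity, all terms of the form c/n^k (k >= 1) tend to 0.
So numerator / n^3 -> 4 and denominator / n^3 -> 4.
Therefore lim a_n = 1.

1


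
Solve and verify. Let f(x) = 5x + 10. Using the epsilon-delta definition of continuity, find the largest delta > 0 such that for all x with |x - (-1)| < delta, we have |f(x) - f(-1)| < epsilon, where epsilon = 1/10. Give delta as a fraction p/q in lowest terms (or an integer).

We compute f(-1) = 5*(-1) + 10 = 5.
|f(x) - f(-1)| = |5x + 10 - (5)| = |5(x - (-1))| = 5|x - (-1)|.
We need 5|x - (-1)| < 1/10, i.e. |x - (-1)| < 1/10 / 5 = 1/50.
So any delta <= 1/50 works. Conversely, if delta > 1/50, then x = -1 + 1/50 satisfies |x - (-1)| = 1/50 < delta but |f(x) - f(-1)| = 5 * 1/50 = 1/10, which is not < 1/10; so no larger delta works.
Hence the largest such delta is 1/50.

1/50


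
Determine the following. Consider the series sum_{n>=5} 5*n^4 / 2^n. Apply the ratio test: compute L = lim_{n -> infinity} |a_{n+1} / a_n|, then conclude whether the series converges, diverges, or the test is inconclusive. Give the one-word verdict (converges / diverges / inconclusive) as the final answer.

Let a_n denote the general term. Form the ratio a_{n+1}/a_n and simplify:
a_{n+1}/a_n = (n + 1)^4/(2*n^4)
Take the limit as n -> infinity: L = 1/2.
Since L = 1/2 < 1, the ratio test implies the series converges.

converges


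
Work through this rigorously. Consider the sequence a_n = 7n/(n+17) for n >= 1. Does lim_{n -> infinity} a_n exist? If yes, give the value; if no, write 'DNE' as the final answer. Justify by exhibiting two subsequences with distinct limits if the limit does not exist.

Examine the behaviour of a_n along subsequences.
Even-n subsequence a_{2k} = 7(2k)/(2k+17) -> 7. Odd-n subsequence a_{2k+1} = 7(2k+1)/(2k+18) -> 7. Both tend to 7, which suggests the limit is 7; verify directly.
|a_n - 7| = |7n - 7(n+17)| / (n+17) = 119/(n+17) < 119/n for every n >= 1.
Given epsilon > 0, choose a positive integer N > 119/epsilon. Then for all n >= N, |a_n - 7| < 119/n <= 119/N < epsilon.
So by the definition of the limit, lim a_n exists and equals 7.

7


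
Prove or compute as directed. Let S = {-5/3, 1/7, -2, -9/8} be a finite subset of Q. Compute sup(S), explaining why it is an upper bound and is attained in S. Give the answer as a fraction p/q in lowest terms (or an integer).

S is finite, so sup(S) = max(S).
Sorted decreasing:
1/7, -9/8, -5/3, -2
The extremum is 1/7.
For every x in S, x <= 1/7. And 1/7 is in S, so it is attained.
Therefore sup(S) = 1/7.

1/7


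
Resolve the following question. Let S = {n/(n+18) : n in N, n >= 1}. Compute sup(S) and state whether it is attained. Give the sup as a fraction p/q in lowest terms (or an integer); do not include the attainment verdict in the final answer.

Analysis:
- Values: 1/19, 1/10, 1/7, 2/11, ... strictly increasing.
- Minimum is 1/19 (n=1); inf = 1/19 (attained).
- n/(n+18) = 1 - 18/(n+18) -> 1 from below as n -> infinity, and never equals 1.
- So sup = 1 (not attained).
Conclusion: sup(S) = 1, not attained in S.

1


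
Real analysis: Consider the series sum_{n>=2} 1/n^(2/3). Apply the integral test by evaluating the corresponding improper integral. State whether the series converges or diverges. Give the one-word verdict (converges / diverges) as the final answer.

Let f(x) = x^(-2/3). Then f is positive, continuous, and decreasing on [2, infinity), so the integral test applies.
Compute the improper integral int_{2}^infinity f(x) dx:
  antiderivative F(x) = 3*x^(1/3).
  As x -> infinity, F(x) -> infinity (since p = 2/3 < 1).
  So the integral diverges. By the integral test, the series diverges.

diverges


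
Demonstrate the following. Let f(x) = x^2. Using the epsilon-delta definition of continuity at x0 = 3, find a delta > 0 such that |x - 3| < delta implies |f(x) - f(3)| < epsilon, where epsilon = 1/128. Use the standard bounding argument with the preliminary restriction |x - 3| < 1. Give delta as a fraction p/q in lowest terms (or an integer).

Factor: |x^2 - (3)^2| = |x - 3| * |x + 3|.
Impose |x - 3| < 1 first. Then |x + 3| = |(x - 3) + 2*(3)| <= |x - 3| + 2*|3| < 1 + 6 = 7.
So |x^2 - (3)^2| < delta * 7.
We need delta * 7 <= 1/128, i.e. delta <= 1/128/7 = 1/896.
Since 1/896 < 1, this is tighter than 1; take delta = 1/896.
So delta = 1/896 works.

1/896


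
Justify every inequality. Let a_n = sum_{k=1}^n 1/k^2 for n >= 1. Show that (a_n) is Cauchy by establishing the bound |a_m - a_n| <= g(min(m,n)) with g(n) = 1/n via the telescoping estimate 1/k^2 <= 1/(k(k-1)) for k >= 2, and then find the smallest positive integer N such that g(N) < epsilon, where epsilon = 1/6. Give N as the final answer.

For m > n >= 1: |a_m - a_n| = sum_{k=n+1}^m 1/k^2.
Use 1/k^2 <= 1/(k(k-1)) = 1/(k-1) - 1/k for k >= 2:
sum_{k=n+1}^m 1/k^2 <= sum_{k=n+1}^m (1/(k-1) - 1/k) = 1/n - 1/m <= 1/n.
By symmetry the same bound holds with n,m swapped, so |a_m - a_n| <= 1/min(m,n) = g(min(m,n)). Since g(n) -> 0, (a_n) is Cauchy.
Now solve g(N) < 1/6: 1/N < 1/6 <=> N > 1/(1/6) = 6.
The smallest integer strictly greater than 6 is N = 7.
Check: g(7) = 1/7 < 1/6; g(6) = 1/6 >= 1/6. So N = 7.

7


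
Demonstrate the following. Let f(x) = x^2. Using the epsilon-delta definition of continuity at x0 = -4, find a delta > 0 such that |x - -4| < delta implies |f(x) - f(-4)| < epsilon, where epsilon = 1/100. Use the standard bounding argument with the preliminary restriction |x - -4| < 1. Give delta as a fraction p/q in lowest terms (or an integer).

Factor: |x^2 - (-4)^2| = |x - -4| * |x + -4|.
Impose |x - -4| < 1 first. Then |x + -4| = |(x - -4) + 2*(-4)| <= |x - -4| + 2*|-4| < 1 + 8 = 9.
So |x^2 - (-4)^2| < delta * 9.
We need delta * 9 <= 1/100, i.e. delta <= 1/100/9 = 1/900.
Since 1/900 < 1, this is tighter than 1; take delta = 1/900.
So delta = 1/900 works.

1/900


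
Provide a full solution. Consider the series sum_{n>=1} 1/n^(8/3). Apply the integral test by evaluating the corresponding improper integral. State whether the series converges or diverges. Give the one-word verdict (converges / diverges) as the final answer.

Let f(x) = x^(-8/3). Then f is positive, continuous, and decreasing on [1, infinity), so the integral test applies.
Compute the improper integral int_{1}^infinity f(x) dx:
  antiderivative F(x) = -3/(5*x^(5/3)).
  As x -> infinity, F(x) -> 0 (since p = 8/3 > 1).
  So int = F(infinity) - F(1) = 0 - (-3/5) = 3/5.
  Finite, so by the integral test, the series converges.

converges


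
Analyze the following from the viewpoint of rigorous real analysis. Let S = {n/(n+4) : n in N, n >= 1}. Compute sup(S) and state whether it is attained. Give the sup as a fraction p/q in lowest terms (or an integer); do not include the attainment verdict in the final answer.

Analysis:
- Values: 1/5, 1/3, 3/7, 1/2, ... strictly increasing.
- Minimum is 1/5 (n=1); inf = 1/5 (attained).
- n/(n+4) = 1 - 4/(n+4) -> 1 from below as n -> infinity, and never equals 1.
- So sup = 1 (not attained).
Conclusion: sup(S) = 1, not attained in S.

1


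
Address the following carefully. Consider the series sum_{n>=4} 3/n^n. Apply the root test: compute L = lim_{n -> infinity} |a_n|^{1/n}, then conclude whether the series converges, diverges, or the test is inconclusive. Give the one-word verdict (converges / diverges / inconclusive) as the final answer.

Let a_n denote the general term. Form |a_n|^(1/n) and simplify:
|a_n|^(1/n) = 3^(1/n)/n
Take the limit as n -> infinity: L = 0.
Since L = 0 < 1, the root test implies convergence.

converges


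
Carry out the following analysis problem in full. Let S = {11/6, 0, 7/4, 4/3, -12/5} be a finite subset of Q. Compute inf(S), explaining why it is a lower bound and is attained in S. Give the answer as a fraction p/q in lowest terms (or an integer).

S is finite, so inf(S) = min(S).
Sorted increasing:
-12/5, 0, 4/3, 7/4, 11/6
The extremum is -12/5.
For every x in S, x >= -12/5. And -12/5 is in S, so it is attained.
Therefore inf(S) = -12/5.

-12/5


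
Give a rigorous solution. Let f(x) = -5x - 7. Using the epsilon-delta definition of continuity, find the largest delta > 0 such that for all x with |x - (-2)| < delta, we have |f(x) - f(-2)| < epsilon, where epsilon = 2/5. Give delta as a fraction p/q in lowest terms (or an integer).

We compute f(-2) = -5*(-2) - 7 = 3.
|f(x) - f(-2)| = |-5x - 7 - (3)| = |-5(x - (-2))| = 5|x - (-2)|.
We need 5|x - (-2)| < 2/5, i.e. |x - (-2)| < 2/5 / 5 = 2/25.
So any delta <= 2/25 works. Conversely, if delta > 2/25, then x = -2 + 2/25 satisfies |x - (-2)| = 2/25 < delta but |f(x) - f(-2)| = 5 * 2/25 = 2/5, which is not < 2/5; so no larger delta works.
Hence the largest such delta is 2/25.

2/25


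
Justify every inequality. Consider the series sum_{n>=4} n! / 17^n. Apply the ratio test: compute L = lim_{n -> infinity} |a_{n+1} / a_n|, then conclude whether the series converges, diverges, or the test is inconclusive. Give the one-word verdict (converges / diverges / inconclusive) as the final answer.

Let a_n denote the general term. Form the ratio a_{n+1}/a_n and simplify:
a_{n+1}/a_n = n/17 + 1/17
Take the limit as n -> infinity: L = infinity.
Since L = infinity > 1 (or L = infinity), the ratio test implies the series diverges.

diverges


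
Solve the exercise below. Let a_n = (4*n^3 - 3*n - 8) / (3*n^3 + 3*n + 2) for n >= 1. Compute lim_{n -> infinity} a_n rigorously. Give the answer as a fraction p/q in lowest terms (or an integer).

Divide numerator and denominator by n^3, the highest power:
numerator / n^3 = 4 - 3/n^2 - 8/n^3
denominator / n^3 = 3 + 3/n^2 + 2/n^3
As n -> infinity, all terms of the form c/n^k (k >= 1) tend to 0.
So numerator / n^3 -> 4 and denominator / n^3 -> 3.
Therefore lim a_n = 4/3.

4/3
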